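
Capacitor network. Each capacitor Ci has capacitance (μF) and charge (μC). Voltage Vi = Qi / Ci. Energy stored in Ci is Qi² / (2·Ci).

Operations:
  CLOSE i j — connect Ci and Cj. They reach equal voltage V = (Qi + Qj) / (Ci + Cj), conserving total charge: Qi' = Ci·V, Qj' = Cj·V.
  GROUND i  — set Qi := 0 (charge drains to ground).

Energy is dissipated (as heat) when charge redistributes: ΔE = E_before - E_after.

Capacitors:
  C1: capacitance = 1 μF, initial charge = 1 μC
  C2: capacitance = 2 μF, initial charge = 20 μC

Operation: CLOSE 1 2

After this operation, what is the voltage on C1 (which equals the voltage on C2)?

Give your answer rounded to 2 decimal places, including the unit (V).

Answer: 7.00 V

Derivation:
Initial: C1(1μF, Q=1μC, V=1.00V), C2(2μF, Q=20μC, V=10.00V)
Op 1: CLOSE 1-2: Q_total=21.00, C_total=3.00, V=7.00; Q1=7.00, Q2=14.00; dissipated=27.000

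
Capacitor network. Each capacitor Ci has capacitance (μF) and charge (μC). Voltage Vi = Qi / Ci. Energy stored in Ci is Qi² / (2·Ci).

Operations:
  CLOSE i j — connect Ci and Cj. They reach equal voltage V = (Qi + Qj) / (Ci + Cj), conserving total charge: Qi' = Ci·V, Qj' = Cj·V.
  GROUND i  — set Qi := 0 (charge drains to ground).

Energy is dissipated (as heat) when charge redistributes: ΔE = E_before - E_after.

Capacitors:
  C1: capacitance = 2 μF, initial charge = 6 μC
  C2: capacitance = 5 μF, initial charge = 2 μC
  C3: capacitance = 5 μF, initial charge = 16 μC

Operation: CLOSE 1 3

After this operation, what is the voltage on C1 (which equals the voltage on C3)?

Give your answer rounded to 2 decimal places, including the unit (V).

Answer: 3.14 V

Derivation:
Initial: C1(2μF, Q=6μC, V=3.00V), C2(5μF, Q=2μC, V=0.40V), C3(5μF, Q=16μC, V=3.20V)
Op 1: CLOSE 1-3: Q_total=22.00, C_total=7.00, V=3.14; Q1=6.29, Q3=15.71; dissipated=0.029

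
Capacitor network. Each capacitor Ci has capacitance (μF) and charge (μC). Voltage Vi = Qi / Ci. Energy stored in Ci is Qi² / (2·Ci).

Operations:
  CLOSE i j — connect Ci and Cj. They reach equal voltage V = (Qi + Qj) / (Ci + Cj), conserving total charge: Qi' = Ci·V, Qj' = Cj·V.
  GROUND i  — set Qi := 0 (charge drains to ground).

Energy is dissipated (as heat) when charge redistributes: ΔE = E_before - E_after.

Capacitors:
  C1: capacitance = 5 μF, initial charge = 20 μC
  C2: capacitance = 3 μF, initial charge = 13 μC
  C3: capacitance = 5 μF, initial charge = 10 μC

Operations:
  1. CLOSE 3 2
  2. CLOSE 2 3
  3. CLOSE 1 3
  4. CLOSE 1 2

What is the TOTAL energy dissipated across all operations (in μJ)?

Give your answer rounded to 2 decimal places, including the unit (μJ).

Answer: 6.98 μJ

Derivation:
Initial: C1(5μF, Q=20μC, V=4.00V), C2(3μF, Q=13μC, V=4.33V), C3(5μF, Q=10μC, V=2.00V)
Op 1: CLOSE 3-2: Q_total=23.00, C_total=8.00, V=2.88; Q3=14.38, Q2=8.62; dissipated=5.104
Op 2: CLOSE 2-3: Q_total=23.00, C_total=8.00, V=2.88; Q2=8.62, Q3=14.38; dissipated=0.000
Op 3: CLOSE 1-3: Q_total=34.38, C_total=10.00, V=3.44; Q1=17.19, Q3=17.19; dissipated=1.582
Op 4: CLOSE 1-2: Q_total=25.81, C_total=8.00, V=3.23; Q1=16.13, Q2=9.68; dissipated=0.297
Total dissipated: 6.983 μJ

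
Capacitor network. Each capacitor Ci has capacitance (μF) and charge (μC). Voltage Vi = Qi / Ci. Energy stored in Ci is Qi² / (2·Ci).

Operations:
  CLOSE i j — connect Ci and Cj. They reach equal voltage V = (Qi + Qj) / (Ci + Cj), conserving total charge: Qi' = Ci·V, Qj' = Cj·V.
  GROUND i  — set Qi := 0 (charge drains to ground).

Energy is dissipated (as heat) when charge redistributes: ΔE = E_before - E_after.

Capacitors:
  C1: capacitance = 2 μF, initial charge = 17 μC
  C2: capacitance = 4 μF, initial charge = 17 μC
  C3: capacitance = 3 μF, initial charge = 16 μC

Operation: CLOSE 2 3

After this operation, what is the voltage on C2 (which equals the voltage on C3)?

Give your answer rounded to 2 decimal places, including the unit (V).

Answer: 4.71 V

Derivation:
Initial: C1(2μF, Q=17μC, V=8.50V), C2(4μF, Q=17μC, V=4.25V), C3(3μF, Q=16μC, V=5.33V)
Op 1: CLOSE 2-3: Q_total=33.00, C_total=7.00, V=4.71; Q2=18.86, Q3=14.14; dissipated=1.006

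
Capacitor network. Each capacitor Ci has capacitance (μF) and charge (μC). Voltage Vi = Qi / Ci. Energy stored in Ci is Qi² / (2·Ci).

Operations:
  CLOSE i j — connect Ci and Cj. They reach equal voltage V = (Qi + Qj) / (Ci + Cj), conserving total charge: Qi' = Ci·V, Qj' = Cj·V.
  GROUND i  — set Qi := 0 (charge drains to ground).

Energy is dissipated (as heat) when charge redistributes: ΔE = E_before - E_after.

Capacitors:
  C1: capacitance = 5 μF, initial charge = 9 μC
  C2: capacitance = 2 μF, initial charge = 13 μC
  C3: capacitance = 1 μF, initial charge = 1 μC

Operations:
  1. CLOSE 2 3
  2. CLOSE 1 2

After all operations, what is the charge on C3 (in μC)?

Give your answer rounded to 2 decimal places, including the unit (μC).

Initial: C1(5μF, Q=9μC, V=1.80V), C2(2μF, Q=13μC, V=6.50V), C3(1μF, Q=1μC, V=1.00V)
Op 1: CLOSE 2-3: Q_total=14.00, C_total=3.00, V=4.67; Q2=9.33, Q3=4.67; dissipated=10.083
Op 2: CLOSE 1-2: Q_total=18.33, C_total=7.00, V=2.62; Q1=13.10, Q2=5.24; dissipated=5.870
Final charges: Q1=13.10, Q2=5.24, Q3=4.67

Answer: 4.67 μC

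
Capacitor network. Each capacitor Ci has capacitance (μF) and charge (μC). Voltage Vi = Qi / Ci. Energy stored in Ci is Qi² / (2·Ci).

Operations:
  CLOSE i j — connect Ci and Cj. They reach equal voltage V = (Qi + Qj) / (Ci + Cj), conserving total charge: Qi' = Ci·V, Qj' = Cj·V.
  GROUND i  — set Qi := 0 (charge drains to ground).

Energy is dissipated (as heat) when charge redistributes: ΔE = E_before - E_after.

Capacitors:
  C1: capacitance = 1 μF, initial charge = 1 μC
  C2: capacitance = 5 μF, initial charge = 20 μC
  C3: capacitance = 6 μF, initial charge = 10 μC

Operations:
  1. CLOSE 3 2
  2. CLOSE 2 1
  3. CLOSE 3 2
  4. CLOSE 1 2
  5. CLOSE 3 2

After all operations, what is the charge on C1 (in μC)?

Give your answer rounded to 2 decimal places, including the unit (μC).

Initial: C1(1μF, Q=1μC, V=1.00V), C2(5μF, Q=20μC, V=4.00V), C3(6μF, Q=10μC, V=1.67V)
Op 1: CLOSE 3-2: Q_total=30.00, C_total=11.00, V=2.73; Q3=16.36, Q2=13.64; dissipated=7.424
Op 2: CLOSE 2-1: Q_total=14.64, C_total=6.00, V=2.44; Q2=12.20, Q1=2.44; dissipated=1.243
Op 3: CLOSE 3-2: Q_total=28.56, C_total=11.00, V=2.60; Q3=15.58, Q2=12.98; dissipated=0.113
Op 4: CLOSE 1-2: Q_total=15.42, C_total=6.00, V=2.57; Q1=2.57, Q2=12.85; dissipated=0.010
Op 5: CLOSE 3-2: Q_total=28.43, C_total=11.00, V=2.58; Q3=15.51, Q2=12.92; dissipated=0.001
Final charges: Q1=2.57, Q2=12.92, Q3=15.51

Answer: 2.57 μC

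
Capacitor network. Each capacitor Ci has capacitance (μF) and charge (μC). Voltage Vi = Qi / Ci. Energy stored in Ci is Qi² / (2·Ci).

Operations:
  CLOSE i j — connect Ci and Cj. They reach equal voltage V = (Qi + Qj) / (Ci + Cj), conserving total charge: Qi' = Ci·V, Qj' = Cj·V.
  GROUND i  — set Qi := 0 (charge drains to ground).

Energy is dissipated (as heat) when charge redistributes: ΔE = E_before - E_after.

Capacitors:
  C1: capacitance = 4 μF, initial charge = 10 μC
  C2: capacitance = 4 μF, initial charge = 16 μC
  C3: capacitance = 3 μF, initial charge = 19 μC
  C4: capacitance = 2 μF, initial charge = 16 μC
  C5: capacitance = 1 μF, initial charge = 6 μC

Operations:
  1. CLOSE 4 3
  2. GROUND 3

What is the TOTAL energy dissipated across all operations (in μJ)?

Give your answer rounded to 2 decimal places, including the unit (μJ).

Answer: 75.17 μJ

Derivation:
Initial: C1(4μF, Q=10μC, V=2.50V), C2(4μF, Q=16μC, V=4.00V), C3(3μF, Q=19μC, V=6.33V), C4(2μF, Q=16μC, V=8.00V), C5(1μF, Q=6μC, V=6.00V)
Op 1: CLOSE 4-3: Q_total=35.00, C_total=5.00, V=7.00; Q4=14.00, Q3=21.00; dissipated=1.667
Op 2: GROUND 3: Q3=0; energy lost=73.500
Total dissipated: 75.167 μJ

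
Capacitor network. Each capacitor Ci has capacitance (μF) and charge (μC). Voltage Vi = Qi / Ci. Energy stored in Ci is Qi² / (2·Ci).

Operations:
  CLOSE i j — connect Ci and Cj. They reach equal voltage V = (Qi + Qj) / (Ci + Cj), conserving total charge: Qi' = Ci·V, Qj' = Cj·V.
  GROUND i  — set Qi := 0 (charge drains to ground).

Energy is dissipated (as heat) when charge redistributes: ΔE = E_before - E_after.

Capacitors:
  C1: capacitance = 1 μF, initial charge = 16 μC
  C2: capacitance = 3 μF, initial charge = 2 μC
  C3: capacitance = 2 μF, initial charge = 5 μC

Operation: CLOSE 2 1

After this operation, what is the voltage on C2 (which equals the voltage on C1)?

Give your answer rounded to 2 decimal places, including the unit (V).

Answer: 4.50 V

Derivation:
Initial: C1(1μF, Q=16μC, V=16.00V), C2(3μF, Q=2μC, V=0.67V), C3(2μF, Q=5μC, V=2.50V)
Op 1: CLOSE 2-1: Q_total=18.00, C_total=4.00, V=4.50; Q2=13.50, Q1=4.50; dissipated=88.167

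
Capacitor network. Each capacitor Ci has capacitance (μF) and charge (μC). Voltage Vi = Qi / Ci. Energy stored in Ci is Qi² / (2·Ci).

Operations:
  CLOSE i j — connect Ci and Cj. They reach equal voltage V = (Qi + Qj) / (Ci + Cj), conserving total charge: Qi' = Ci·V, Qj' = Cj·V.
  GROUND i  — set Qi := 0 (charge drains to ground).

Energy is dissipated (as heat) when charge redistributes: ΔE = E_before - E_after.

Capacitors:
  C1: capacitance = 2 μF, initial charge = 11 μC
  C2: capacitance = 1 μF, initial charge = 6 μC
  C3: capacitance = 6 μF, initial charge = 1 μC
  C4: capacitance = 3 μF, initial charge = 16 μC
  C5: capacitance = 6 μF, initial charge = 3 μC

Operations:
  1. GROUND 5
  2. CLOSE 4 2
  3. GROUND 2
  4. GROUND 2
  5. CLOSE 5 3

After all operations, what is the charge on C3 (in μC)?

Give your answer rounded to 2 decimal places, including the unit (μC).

Initial: C1(2μF, Q=11μC, V=5.50V), C2(1μF, Q=6μC, V=6.00V), C3(6μF, Q=1μC, V=0.17V), C4(3μF, Q=16μC, V=5.33V), C5(6μF, Q=3μC, V=0.50V)
Op 1: GROUND 5: Q5=0; energy lost=0.750
Op 2: CLOSE 4-2: Q_total=22.00, C_total=4.00, V=5.50; Q4=16.50, Q2=5.50; dissipated=0.167
Op 3: GROUND 2: Q2=0; energy lost=15.125
Op 4: GROUND 2: Q2=0; energy lost=0.000
Op 5: CLOSE 5-3: Q_total=1.00, C_total=12.00, V=0.08; Q5=0.50, Q3=0.50; dissipated=0.042
Final charges: Q1=11.00, Q2=0.00, Q3=0.50, Q4=16.50, Q5=0.50

Answer: 0.50 μC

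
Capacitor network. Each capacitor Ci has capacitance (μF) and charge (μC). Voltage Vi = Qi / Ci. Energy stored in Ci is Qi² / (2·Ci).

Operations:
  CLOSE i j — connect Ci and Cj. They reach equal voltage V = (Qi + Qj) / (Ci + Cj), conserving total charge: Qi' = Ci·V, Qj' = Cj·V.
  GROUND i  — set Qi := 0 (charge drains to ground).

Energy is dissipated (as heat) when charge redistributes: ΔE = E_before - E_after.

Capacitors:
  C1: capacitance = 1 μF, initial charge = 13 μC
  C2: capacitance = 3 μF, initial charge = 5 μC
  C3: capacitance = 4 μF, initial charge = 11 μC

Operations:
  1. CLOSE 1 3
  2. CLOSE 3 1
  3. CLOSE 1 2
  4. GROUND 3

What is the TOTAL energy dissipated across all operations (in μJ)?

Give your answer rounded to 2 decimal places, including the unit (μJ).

Answer: 91.79 μJ

Derivation:
Initial: C1(1μF, Q=13μC, V=13.00V), C2(3μF, Q=5μC, V=1.67V), C3(4μF, Q=11μC, V=2.75V)
Op 1: CLOSE 1-3: Q_total=24.00, C_total=5.00, V=4.80; Q1=4.80, Q3=19.20; dissipated=42.025
Op 2: CLOSE 3-1: Q_total=24.00, C_total=5.00, V=4.80; Q3=19.20, Q1=4.80; dissipated=0.000
Op 3: CLOSE 1-2: Q_total=9.80, C_total=4.00, V=2.45; Q1=2.45, Q2=7.35; dissipated=3.682
Op 4: GROUND 3: Q3=0; energy lost=46.080
Total dissipated: 91.787 μJ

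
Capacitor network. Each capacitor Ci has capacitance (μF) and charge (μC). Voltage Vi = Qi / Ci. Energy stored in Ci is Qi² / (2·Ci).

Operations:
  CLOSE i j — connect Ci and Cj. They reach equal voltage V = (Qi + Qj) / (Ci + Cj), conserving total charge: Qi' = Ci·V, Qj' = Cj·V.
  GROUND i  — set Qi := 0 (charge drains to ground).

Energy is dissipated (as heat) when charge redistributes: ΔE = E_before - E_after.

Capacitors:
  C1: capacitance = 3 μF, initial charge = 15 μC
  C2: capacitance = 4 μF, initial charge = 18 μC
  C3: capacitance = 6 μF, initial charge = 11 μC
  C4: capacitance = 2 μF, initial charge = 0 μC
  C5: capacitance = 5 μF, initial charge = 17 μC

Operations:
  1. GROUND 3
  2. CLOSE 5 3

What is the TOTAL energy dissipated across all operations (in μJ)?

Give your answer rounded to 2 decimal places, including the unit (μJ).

Initial: C1(3μF, Q=15μC, V=5.00V), C2(4μF, Q=18μC, V=4.50V), C3(6μF, Q=11μC, V=1.83V), C4(2μF, Q=0μC, V=0.00V), C5(5μF, Q=17μC, V=3.40V)
Op 1: GROUND 3: Q3=0; energy lost=10.083
Op 2: CLOSE 5-3: Q_total=17.00, C_total=11.00, V=1.55; Q5=7.73, Q3=9.27; dissipated=15.764
Total dissipated: 25.847 μJ

Answer: 25.85 μJ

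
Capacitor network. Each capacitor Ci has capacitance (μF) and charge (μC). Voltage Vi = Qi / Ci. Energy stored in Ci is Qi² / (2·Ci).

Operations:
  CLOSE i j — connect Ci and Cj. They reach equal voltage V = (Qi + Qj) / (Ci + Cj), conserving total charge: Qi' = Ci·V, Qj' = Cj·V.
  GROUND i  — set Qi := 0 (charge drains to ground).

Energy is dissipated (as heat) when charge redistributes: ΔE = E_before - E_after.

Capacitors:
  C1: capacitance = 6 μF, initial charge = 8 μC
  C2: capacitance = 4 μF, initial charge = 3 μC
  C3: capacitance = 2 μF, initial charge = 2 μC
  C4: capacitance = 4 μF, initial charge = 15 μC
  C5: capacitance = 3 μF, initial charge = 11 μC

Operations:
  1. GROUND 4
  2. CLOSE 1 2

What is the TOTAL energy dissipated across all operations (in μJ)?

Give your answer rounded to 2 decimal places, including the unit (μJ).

Initial: C1(6μF, Q=8μC, V=1.33V), C2(4μF, Q=3μC, V=0.75V), C3(2μF, Q=2μC, V=1.00V), C4(4μF, Q=15μC, V=3.75V), C5(3μF, Q=11μC, V=3.67V)
Op 1: GROUND 4: Q4=0; energy lost=28.125
Op 2: CLOSE 1-2: Q_total=11.00, C_total=10.00, V=1.10; Q1=6.60, Q2=4.40; dissipated=0.408
Total dissipated: 28.533 μJ

Answer: 28.53 μJ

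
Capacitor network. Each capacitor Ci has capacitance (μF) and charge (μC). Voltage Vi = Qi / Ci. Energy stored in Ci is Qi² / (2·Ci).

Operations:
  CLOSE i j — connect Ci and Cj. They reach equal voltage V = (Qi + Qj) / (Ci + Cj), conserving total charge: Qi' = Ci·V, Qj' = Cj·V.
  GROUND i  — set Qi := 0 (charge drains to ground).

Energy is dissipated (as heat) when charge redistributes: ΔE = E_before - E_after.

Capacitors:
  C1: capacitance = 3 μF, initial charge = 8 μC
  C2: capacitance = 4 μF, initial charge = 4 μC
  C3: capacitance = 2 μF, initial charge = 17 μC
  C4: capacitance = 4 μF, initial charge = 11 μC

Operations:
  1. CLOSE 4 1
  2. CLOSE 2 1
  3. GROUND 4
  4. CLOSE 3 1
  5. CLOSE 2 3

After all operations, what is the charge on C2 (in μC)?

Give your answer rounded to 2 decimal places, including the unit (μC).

Initial: C1(3μF, Q=8μC, V=2.67V), C2(4μF, Q=4μC, V=1.00V), C3(2μF, Q=17μC, V=8.50V), C4(4μF, Q=11μC, V=2.75V)
Op 1: CLOSE 4-1: Q_total=19.00, C_total=7.00, V=2.71; Q4=10.86, Q1=8.14; dissipated=0.006
Op 2: CLOSE 2-1: Q_total=12.14, C_total=7.00, V=1.73; Q2=6.94, Q1=5.20; dissipated=2.519
Op 3: GROUND 4: Q4=0; energy lost=14.735
Op 4: CLOSE 3-1: Q_total=22.20, C_total=5.00, V=4.44; Q3=8.88, Q1=13.32; dissipated=27.462
Op 5: CLOSE 2-3: Q_total=15.82, C_total=6.00, V=2.64; Q2=10.55, Q3=5.27; dissipated=4.882
Final charges: Q1=13.32, Q2=10.55, Q3=5.27, Q4=0.00

Answer: 10.55 μC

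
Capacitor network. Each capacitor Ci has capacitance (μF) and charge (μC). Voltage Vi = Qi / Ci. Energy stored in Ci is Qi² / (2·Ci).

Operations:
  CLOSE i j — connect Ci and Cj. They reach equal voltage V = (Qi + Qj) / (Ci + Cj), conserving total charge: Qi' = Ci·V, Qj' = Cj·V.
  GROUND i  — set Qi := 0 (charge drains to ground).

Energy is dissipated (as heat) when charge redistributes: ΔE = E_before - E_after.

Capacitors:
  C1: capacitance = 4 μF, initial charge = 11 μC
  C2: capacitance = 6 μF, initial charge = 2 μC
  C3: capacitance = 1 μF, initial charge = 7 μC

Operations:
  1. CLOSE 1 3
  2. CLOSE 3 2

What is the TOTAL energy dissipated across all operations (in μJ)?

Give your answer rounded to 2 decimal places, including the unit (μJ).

Initial: C1(4μF, Q=11μC, V=2.75V), C2(6μF, Q=2μC, V=0.33V), C3(1μF, Q=7μC, V=7.00V)
Op 1: CLOSE 1-3: Q_total=18.00, C_total=5.00, V=3.60; Q1=14.40, Q3=3.60; dissipated=7.225
Op 2: CLOSE 3-2: Q_total=5.60, C_total=7.00, V=0.80; Q3=0.80, Q2=4.80; dissipated=4.573
Total dissipated: 11.798 μJ

Answer: 11.80 μJ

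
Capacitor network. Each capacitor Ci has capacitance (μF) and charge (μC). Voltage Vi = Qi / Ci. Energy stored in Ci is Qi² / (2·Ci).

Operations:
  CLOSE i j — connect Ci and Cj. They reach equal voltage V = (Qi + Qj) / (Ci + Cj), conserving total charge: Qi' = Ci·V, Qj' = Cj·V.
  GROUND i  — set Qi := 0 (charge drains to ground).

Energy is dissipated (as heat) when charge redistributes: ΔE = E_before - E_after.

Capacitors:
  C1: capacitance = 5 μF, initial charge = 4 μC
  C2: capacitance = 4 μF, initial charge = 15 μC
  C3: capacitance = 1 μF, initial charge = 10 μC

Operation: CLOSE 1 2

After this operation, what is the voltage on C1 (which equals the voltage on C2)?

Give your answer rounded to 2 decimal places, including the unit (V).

Initial: C1(5μF, Q=4μC, V=0.80V), C2(4μF, Q=15μC, V=3.75V), C3(1μF, Q=10μC, V=10.00V)
Op 1: CLOSE 1-2: Q_total=19.00, C_total=9.00, V=2.11; Q1=10.56, Q2=8.44; dissipated=9.669

Answer: 2.11 V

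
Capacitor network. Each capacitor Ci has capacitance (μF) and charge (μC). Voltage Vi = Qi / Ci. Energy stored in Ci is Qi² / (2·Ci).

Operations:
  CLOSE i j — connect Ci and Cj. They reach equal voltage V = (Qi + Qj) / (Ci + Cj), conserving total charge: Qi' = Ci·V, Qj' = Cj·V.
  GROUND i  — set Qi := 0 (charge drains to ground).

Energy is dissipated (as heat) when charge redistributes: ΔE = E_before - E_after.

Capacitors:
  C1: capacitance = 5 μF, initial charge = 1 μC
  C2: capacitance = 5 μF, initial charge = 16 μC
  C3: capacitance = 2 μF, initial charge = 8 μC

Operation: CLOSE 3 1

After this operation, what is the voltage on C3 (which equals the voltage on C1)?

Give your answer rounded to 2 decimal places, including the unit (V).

Initial: C1(5μF, Q=1μC, V=0.20V), C2(5μF, Q=16μC, V=3.20V), C3(2μF, Q=8μC, V=4.00V)
Op 1: CLOSE 3-1: Q_total=9.00, C_total=7.00, V=1.29; Q3=2.57, Q1=6.43; dissipated=10.314

Answer: 1.29 V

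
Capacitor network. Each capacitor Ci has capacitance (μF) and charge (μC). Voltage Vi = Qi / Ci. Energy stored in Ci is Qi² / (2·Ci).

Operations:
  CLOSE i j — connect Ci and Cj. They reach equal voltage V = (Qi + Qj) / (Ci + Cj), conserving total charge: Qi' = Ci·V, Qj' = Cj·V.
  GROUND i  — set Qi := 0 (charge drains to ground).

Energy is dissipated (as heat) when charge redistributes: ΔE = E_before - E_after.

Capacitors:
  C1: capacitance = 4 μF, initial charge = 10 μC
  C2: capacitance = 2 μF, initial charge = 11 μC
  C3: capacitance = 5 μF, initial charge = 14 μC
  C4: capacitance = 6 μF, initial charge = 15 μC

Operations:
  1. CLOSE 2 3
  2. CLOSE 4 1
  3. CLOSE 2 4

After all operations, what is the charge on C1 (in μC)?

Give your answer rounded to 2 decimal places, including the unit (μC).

Answer: 10.00 μC

Derivation:
Initial: C1(4μF, Q=10μC, V=2.50V), C2(2μF, Q=11μC, V=5.50V), C3(5μF, Q=14μC, V=2.80V), C4(6μF, Q=15μC, V=2.50V)
Op 1: CLOSE 2-3: Q_total=25.00, C_total=7.00, V=3.57; Q2=7.14, Q3=17.86; dissipated=5.207
Op 2: CLOSE 4-1: Q_total=25.00, C_total=10.00, V=2.50; Q4=15.00, Q1=10.00; dissipated=0.000
Op 3: CLOSE 2-4: Q_total=22.14, C_total=8.00, V=2.77; Q2=5.54, Q4=16.61; dissipated=0.861
Final charges: Q1=10.00, Q2=5.54, Q3=17.86, Q4=16.61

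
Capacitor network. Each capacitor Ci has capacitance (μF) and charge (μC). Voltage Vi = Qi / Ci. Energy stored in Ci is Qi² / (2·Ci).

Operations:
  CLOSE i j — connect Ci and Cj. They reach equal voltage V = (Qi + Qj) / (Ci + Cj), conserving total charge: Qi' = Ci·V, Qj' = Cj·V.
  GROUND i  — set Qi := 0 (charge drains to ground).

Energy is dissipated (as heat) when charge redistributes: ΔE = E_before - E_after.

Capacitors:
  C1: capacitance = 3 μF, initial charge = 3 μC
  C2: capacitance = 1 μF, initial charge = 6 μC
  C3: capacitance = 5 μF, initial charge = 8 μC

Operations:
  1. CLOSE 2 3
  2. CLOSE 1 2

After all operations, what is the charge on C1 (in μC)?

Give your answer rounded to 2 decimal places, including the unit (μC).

Answer: 4.00 μC

Derivation:
Initial: C1(3μF, Q=3μC, V=1.00V), C2(1μF, Q=6μC, V=6.00V), C3(5μF, Q=8μC, V=1.60V)
Op 1: CLOSE 2-3: Q_total=14.00, C_total=6.00, V=2.33; Q2=2.33, Q3=11.67; dissipated=8.067
Op 2: CLOSE 1-2: Q_total=5.33, C_total=4.00, V=1.33; Q1=4.00, Q2=1.33; dissipated=0.667
Final charges: Q1=4.00, Q2=1.33, Q3=11.67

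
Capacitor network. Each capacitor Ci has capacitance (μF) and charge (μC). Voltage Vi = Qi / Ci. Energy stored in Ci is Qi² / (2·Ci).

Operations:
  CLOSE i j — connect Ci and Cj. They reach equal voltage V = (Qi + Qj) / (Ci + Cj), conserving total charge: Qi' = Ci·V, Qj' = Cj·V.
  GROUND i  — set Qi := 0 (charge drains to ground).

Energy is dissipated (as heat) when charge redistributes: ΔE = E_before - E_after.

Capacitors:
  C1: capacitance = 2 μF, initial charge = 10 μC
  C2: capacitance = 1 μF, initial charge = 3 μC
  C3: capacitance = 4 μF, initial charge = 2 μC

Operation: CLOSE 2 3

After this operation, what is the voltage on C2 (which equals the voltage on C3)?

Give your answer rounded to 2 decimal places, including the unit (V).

Answer: 1.00 V

Derivation:
Initial: C1(2μF, Q=10μC, V=5.00V), C2(1μF, Q=3μC, V=3.00V), C3(4μF, Q=2μC, V=0.50V)
Op 1: CLOSE 2-3: Q_total=5.00, C_total=5.00, V=1.00; Q2=1.00, Q3=4.00; dissipated=2.500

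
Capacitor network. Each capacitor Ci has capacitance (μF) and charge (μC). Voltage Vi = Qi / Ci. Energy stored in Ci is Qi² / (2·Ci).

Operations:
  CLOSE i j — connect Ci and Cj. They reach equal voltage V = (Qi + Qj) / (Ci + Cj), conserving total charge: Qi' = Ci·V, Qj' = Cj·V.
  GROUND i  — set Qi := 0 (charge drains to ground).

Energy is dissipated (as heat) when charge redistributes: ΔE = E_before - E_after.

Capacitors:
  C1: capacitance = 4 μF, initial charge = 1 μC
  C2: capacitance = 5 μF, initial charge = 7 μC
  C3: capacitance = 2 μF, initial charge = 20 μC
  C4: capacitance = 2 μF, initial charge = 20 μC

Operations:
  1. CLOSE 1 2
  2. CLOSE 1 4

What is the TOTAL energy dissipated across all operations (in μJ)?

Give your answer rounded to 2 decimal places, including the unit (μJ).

Initial: C1(4μF, Q=1μC, V=0.25V), C2(5μF, Q=7μC, V=1.40V), C3(2μF, Q=20μC, V=10.00V), C4(2μF, Q=20μC, V=10.00V)
Op 1: CLOSE 1-2: Q_total=8.00, C_total=9.00, V=0.89; Q1=3.56, Q2=4.44; dissipated=1.469
Op 2: CLOSE 1-4: Q_total=23.56, C_total=6.00, V=3.93; Q1=15.70, Q4=7.85; dissipated=55.342
Total dissipated: 56.811 μJ

Answer: 56.81 μJ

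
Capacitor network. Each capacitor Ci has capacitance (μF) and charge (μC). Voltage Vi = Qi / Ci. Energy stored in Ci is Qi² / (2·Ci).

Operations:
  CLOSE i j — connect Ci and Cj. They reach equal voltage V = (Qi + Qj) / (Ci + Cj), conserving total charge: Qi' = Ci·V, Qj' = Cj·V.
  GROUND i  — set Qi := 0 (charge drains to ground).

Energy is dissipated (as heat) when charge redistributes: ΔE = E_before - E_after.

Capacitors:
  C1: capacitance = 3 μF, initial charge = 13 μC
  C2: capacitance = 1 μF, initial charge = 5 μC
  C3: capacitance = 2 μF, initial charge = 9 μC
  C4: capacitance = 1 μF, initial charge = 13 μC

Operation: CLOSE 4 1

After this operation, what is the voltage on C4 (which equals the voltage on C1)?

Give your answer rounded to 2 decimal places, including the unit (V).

Answer: 6.50 V

Derivation:
Initial: C1(3μF, Q=13μC, V=4.33V), C2(1μF, Q=5μC, V=5.00V), C3(2μF, Q=9μC, V=4.50V), C4(1μF, Q=13μC, V=13.00V)
Op 1: CLOSE 4-1: Q_total=26.00, C_total=4.00, V=6.50; Q4=6.50, Q1=19.50; dissipated=28.167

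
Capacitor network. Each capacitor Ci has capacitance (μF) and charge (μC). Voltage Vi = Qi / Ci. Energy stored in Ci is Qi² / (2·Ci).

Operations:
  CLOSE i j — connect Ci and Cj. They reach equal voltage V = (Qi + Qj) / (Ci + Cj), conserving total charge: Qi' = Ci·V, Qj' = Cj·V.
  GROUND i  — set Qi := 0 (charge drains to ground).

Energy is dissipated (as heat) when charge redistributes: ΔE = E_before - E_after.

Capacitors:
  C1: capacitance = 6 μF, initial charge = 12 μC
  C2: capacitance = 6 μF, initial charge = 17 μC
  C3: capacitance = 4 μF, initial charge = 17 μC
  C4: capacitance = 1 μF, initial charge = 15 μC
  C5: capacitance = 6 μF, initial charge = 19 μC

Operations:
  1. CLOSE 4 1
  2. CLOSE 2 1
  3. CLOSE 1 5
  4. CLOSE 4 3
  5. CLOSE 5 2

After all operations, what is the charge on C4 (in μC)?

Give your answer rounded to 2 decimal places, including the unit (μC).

Initial: C1(6μF, Q=12μC, V=2.00V), C2(6μF, Q=17μC, V=2.83V), C3(4μF, Q=17μC, V=4.25V), C4(1μF, Q=15μC, V=15.00V), C5(6μF, Q=19μC, V=3.17V)
Op 1: CLOSE 4-1: Q_total=27.00, C_total=7.00, V=3.86; Q4=3.86, Q1=23.14; dissipated=72.429
Op 2: CLOSE 2-1: Q_total=40.14, C_total=12.00, V=3.35; Q2=20.07, Q1=20.07; dissipated=1.572
Op 3: CLOSE 1-5: Q_total=39.07, C_total=12.00, V=3.26; Q1=19.54, Q5=19.54; dissipated=0.048
Op 4: CLOSE 4-3: Q_total=20.86, C_total=5.00, V=4.17; Q4=4.17, Q3=16.69; dissipated=0.062
Op 5: CLOSE 5-2: Q_total=39.61, C_total=12.00, V=3.30; Q5=19.80, Q2=19.80; dissipated=0.012
Final charges: Q1=19.54, Q2=19.80, Q3=16.69, Q4=4.17, Q5=19.80

Answer: 4.17 μC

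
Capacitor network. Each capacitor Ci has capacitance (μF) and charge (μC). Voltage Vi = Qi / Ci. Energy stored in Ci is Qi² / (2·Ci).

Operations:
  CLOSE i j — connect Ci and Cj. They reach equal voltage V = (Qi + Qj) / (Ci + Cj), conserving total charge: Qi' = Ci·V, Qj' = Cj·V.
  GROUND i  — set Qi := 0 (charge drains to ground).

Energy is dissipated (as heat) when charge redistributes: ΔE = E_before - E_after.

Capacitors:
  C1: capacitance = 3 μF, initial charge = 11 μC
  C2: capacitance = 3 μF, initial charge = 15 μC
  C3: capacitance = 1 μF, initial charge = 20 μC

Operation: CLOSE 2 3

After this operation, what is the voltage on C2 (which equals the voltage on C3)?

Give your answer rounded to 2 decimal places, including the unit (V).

Answer: 8.75 V

Derivation:
Initial: C1(3μF, Q=11μC, V=3.67V), C2(3μF, Q=15μC, V=5.00V), C3(1μF, Q=20μC, V=20.00V)
Op 1: CLOSE 2-3: Q_total=35.00, C_total=4.00, V=8.75; Q2=26.25, Q3=8.75; dissipated=84.375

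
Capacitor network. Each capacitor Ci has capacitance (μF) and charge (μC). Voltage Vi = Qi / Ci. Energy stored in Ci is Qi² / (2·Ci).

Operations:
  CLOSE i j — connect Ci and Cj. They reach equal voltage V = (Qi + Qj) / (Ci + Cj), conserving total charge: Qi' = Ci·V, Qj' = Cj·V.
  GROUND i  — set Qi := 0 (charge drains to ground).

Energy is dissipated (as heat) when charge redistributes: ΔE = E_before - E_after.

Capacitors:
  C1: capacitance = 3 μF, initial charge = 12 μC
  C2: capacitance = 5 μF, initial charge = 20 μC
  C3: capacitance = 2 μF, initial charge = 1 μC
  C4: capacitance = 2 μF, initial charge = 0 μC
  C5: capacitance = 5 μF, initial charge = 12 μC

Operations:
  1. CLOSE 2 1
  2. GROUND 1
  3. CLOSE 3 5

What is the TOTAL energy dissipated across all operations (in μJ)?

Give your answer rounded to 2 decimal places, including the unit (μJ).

Initial: C1(3μF, Q=12μC, V=4.00V), C2(5μF, Q=20μC, V=4.00V), C3(2μF, Q=1μC, V=0.50V), C4(2μF, Q=0μC, V=0.00V), C5(5μF, Q=12μC, V=2.40V)
Op 1: CLOSE 2-1: Q_total=32.00, C_total=8.00, V=4.00; Q2=20.00, Q1=12.00; dissipated=0.000
Op 2: GROUND 1: Q1=0; energy lost=24.000
Op 3: CLOSE 3-5: Q_total=13.00, C_total=7.00, V=1.86; Q3=3.71, Q5=9.29; dissipated=2.579
Total dissipated: 26.579 μJ

Answer: 26.58 μJ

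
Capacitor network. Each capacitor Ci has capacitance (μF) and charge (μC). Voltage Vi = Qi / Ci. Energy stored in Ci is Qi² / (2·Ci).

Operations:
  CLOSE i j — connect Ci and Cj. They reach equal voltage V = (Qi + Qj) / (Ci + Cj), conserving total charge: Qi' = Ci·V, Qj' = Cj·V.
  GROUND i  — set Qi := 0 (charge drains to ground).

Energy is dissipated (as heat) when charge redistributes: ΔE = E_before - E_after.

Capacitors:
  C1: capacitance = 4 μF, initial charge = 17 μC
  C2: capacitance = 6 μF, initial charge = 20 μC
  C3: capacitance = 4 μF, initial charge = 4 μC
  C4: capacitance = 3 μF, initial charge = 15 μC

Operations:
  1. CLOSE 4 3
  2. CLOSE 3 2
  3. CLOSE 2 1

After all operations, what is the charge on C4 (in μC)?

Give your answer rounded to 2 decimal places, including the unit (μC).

Initial: C1(4μF, Q=17μC, V=4.25V), C2(6μF, Q=20μC, V=3.33V), C3(4μF, Q=4μC, V=1.00V), C4(3μF, Q=15μC, V=5.00V)
Op 1: CLOSE 4-3: Q_total=19.00, C_total=7.00, V=2.71; Q4=8.14, Q3=10.86; dissipated=13.714
Op 2: CLOSE 3-2: Q_total=30.86, C_total=10.00, V=3.09; Q3=12.34, Q2=18.51; dissipated=0.460
Op 3: CLOSE 2-1: Q_total=35.51, C_total=10.00, V=3.55; Q2=21.31, Q1=14.21; dissipated=1.627
Final charges: Q1=14.21, Q2=21.31, Q3=12.34, Q4=8.14

Answer: 8.14 μC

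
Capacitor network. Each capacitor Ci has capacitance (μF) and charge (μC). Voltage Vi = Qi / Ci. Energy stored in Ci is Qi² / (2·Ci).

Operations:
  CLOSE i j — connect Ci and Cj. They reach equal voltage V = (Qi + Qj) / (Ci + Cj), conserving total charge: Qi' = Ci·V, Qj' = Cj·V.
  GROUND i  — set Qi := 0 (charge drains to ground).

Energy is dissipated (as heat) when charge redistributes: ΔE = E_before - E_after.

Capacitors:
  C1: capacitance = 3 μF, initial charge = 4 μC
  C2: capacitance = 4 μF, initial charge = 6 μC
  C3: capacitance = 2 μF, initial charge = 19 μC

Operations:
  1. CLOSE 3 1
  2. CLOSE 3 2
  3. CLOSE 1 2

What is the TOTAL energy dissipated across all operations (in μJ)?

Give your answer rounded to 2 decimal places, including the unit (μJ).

Initial: C1(3μF, Q=4μC, V=1.33V), C2(4μF, Q=6μC, V=1.50V), C3(2μF, Q=19μC, V=9.50V)
Op 1: CLOSE 3-1: Q_total=23.00, C_total=5.00, V=4.60; Q3=9.20, Q1=13.80; dissipated=40.017
Op 2: CLOSE 3-2: Q_total=15.20, C_total=6.00, V=2.53; Q3=5.07, Q2=10.13; dissipated=6.407
Op 3: CLOSE 1-2: Q_total=23.93, C_total=7.00, V=3.42; Q1=10.26, Q2=13.68; dissipated=3.661
Total dissipated: 50.084 μJ

Answer: 50.08 μJ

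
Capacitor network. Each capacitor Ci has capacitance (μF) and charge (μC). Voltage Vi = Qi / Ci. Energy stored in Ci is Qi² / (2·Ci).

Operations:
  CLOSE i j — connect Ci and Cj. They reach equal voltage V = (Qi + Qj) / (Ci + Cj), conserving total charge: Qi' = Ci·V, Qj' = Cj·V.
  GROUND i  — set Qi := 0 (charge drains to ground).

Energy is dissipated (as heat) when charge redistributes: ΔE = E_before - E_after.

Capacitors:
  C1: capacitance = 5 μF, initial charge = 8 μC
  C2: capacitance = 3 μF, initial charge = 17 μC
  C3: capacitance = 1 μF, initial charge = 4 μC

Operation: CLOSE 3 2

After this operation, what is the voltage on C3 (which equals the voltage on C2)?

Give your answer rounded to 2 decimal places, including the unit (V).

Answer: 5.25 V

Derivation:
Initial: C1(5μF, Q=8μC, V=1.60V), C2(3μF, Q=17μC, V=5.67V), C3(1μF, Q=4μC, V=4.00V)
Op 1: CLOSE 3-2: Q_total=21.00, C_total=4.00, V=5.25; Q3=5.25, Q2=15.75; dissipated=1.042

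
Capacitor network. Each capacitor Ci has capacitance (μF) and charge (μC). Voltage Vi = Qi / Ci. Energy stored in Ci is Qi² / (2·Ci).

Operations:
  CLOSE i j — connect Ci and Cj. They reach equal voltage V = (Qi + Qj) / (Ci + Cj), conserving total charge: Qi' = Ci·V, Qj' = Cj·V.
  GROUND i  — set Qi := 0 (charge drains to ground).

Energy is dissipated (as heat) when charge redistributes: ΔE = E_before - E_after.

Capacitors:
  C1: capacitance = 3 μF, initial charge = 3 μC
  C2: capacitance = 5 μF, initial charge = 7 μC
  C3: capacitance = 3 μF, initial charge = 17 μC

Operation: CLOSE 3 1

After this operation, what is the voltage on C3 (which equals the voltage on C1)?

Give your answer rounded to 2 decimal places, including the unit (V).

Answer: 3.33 V

Derivation:
Initial: C1(3μF, Q=3μC, V=1.00V), C2(5μF, Q=7μC, V=1.40V), C3(3μF, Q=17μC, V=5.67V)
Op 1: CLOSE 3-1: Q_total=20.00, C_total=6.00, V=3.33; Q3=10.00, Q1=10.00; dissipated=16.333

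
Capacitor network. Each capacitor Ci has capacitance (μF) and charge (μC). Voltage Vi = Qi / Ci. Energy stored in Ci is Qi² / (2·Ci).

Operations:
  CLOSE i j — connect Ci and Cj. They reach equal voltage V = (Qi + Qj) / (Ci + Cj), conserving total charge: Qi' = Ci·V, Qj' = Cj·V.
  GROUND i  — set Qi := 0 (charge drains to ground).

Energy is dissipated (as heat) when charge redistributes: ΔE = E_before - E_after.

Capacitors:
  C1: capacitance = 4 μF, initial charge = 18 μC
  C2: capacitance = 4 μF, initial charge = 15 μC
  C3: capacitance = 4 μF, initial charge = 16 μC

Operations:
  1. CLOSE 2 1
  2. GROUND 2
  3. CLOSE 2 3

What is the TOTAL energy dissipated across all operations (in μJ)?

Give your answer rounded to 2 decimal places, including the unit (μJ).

Answer: 50.59 μJ

Derivation:
Initial: C1(4μF, Q=18μC, V=4.50V), C2(4μF, Q=15μC, V=3.75V), C3(4μF, Q=16μC, V=4.00V)
Op 1: CLOSE 2-1: Q_total=33.00, C_total=8.00, V=4.12; Q2=16.50, Q1=16.50; dissipated=0.562
Op 2: GROUND 2: Q2=0; energy lost=34.031
Op 3: CLOSE 2-3: Q_total=16.00, C_total=8.00, V=2.00; Q2=8.00, Q3=8.00; dissipated=16.000
Total dissipated: 50.594 μJ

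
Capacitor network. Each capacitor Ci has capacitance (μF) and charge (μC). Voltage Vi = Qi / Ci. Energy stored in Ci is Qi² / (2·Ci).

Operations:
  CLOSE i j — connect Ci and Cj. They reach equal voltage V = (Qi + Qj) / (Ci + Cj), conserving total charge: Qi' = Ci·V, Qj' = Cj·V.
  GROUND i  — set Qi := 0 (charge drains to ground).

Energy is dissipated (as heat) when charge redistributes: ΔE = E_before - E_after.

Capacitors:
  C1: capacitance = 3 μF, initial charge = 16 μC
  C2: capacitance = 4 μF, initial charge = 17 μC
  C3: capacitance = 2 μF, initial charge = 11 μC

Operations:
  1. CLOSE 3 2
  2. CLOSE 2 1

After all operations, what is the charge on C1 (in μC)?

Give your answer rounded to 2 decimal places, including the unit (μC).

Initial: C1(3μF, Q=16μC, V=5.33V), C2(4μF, Q=17μC, V=4.25V), C3(2μF, Q=11μC, V=5.50V)
Op 1: CLOSE 3-2: Q_total=28.00, C_total=6.00, V=4.67; Q3=9.33, Q2=18.67; dissipated=1.042
Op 2: CLOSE 2-1: Q_total=34.67, C_total=7.00, V=4.95; Q2=19.81, Q1=14.86; dissipated=0.381
Final charges: Q1=14.86, Q2=19.81, Q3=9.33

Answer: 14.86 μC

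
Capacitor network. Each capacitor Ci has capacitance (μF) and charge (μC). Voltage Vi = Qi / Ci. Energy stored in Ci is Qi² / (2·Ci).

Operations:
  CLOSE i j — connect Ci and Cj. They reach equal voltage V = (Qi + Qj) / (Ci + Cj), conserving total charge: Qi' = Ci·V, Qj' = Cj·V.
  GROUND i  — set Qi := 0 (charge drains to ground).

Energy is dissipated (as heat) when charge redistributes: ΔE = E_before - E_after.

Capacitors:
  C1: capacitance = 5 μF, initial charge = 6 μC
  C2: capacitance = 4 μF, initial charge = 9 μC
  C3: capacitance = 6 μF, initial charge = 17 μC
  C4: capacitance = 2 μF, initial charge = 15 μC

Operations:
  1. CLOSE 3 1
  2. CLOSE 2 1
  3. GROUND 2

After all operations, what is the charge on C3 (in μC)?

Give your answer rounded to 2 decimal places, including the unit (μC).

Initial: C1(5μF, Q=6μC, V=1.20V), C2(4μF, Q=9μC, V=2.25V), C3(6μF, Q=17μC, V=2.83V), C4(2μF, Q=15μC, V=7.50V)
Op 1: CLOSE 3-1: Q_total=23.00, C_total=11.00, V=2.09; Q3=12.55, Q1=10.45; dissipated=3.638
Op 2: CLOSE 2-1: Q_total=19.45, C_total=9.00, V=2.16; Q2=8.65, Q1=10.81; dissipated=0.028
Op 3: GROUND 2: Q2=0; energy lost=9.345
Final charges: Q1=10.81, Q2=0.00, Q3=12.55, Q4=15.00

Answer: 12.55 μC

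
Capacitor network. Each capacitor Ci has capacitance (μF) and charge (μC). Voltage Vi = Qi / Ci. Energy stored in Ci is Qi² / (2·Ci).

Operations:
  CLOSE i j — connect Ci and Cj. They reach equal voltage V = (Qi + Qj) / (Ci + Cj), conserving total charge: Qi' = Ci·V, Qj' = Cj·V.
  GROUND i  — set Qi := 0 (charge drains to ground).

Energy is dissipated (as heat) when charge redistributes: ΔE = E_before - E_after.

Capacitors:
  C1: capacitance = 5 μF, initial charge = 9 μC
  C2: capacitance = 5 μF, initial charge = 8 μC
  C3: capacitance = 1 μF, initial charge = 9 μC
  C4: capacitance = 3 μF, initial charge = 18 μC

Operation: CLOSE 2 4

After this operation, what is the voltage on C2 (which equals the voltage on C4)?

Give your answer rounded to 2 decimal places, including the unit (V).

Initial: C1(5μF, Q=9μC, V=1.80V), C2(5μF, Q=8μC, V=1.60V), C3(1μF, Q=9μC, V=9.00V), C4(3μF, Q=18μC, V=6.00V)
Op 1: CLOSE 2-4: Q_total=26.00, C_total=8.00, V=3.25; Q2=16.25, Q4=9.75; dissipated=18.150

Answer: 3.25 V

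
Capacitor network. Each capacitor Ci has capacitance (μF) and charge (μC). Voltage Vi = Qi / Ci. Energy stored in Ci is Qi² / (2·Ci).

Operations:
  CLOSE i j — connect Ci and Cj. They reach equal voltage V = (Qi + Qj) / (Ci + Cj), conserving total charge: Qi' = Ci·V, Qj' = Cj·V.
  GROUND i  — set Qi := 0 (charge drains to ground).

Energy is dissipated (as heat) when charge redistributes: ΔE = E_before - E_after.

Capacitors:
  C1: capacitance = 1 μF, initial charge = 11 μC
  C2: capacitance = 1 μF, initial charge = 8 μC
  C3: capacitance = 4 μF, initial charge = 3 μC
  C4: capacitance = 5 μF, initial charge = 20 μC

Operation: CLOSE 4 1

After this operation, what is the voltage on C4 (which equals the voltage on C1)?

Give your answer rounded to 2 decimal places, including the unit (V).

Answer: 5.17 V

Derivation:
Initial: C1(1μF, Q=11μC, V=11.00V), C2(1μF, Q=8μC, V=8.00V), C3(4μF, Q=3μC, V=0.75V), C4(5μF, Q=20μC, V=4.00V)
Op 1: CLOSE 4-1: Q_total=31.00, C_total=6.00, V=5.17; Q4=25.83, Q1=5.17; dissipated=20.417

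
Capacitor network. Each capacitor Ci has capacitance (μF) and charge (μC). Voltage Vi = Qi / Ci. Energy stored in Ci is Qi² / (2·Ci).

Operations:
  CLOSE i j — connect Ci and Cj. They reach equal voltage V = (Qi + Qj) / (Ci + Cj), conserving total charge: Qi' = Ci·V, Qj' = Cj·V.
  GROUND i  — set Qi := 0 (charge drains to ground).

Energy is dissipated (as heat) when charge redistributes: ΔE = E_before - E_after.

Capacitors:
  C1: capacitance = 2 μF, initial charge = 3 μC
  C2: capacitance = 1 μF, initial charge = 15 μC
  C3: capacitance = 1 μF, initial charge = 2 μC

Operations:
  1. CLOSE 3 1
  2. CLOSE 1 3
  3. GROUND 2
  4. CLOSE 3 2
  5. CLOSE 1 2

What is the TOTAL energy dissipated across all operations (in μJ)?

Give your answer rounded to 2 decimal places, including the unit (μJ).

Answer: 113.51 μJ

Derivation:
Initial: C1(2μF, Q=3μC, V=1.50V), C2(1μF, Q=15μC, V=15.00V), C3(1μF, Q=2μC, V=2.00V)
Op 1: CLOSE 3-1: Q_total=5.00, C_total=3.00, V=1.67; Q3=1.67, Q1=3.33; dissipated=0.083
Op 2: CLOSE 1-3: Q_total=5.00, C_total=3.00, V=1.67; Q1=3.33, Q3=1.67; dissipated=0.000
Op 3: GROUND 2: Q2=0; energy lost=112.500
Op 4: CLOSE 3-2: Q_total=1.67, C_total=2.00, V=0.83; Q3=0.83, Q2=0.83; dissipated=0.694
Op 5: CLOSE 1-2: Q_total=4.17, C_total=3.00, V=1.39; Q1=2.78, Q2=1.39; dissipated=0.231
Total dissipated: 113.509 μJ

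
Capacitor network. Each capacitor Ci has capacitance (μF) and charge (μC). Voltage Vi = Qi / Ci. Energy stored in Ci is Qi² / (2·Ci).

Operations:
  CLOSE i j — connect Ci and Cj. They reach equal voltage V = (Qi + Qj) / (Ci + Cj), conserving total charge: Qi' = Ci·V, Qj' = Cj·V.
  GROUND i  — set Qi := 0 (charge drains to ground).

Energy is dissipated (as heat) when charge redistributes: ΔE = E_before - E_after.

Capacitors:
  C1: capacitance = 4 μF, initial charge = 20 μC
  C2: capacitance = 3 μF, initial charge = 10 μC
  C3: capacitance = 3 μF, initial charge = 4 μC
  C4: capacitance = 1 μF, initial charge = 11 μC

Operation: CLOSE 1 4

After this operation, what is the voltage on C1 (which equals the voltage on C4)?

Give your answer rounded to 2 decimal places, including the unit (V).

Initial: C1(4μF, Q=20μC, V=5.00V), C2(3μF, Q=10μC, V=3.33V), C3(3μF, Q=4μC, V=1.33V), C4(1μF, Q=11μC, V=11.00V)
Op 1: CLOSE 1-4: Q_total=31.00, C_total=5.00, V=6.20; Q1=24.80, Q4=6.20; dissipated=14.400

Answer: 6.20 V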